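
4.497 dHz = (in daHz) 0.04497. Check: 1 dHz = 0.1 Hz, so 4.497 dHz = 4.497 * 0.1 = 0.4497 Hz. 1 daHz = 10 Hz, so 0.4497 Hz = 0.4497 / 10 = 0.04497 daHz.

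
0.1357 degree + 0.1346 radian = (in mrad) 137. Check: 1 degree = 0.017453293 rad, so 0.1357 degree = 0.1357 * 0.017453293 = 0.0023684118 rad. 0.1346 radian = 0.1346 rad. Sum: 0.0023684118 + 0.1346 = 0.13696841 rad. 1 mrad = 0.001 rad, so 0.13696841 rad = 0.13696841 / 0.001 = 136.96841 mrad ≈ 137 mrad (4 s.f.).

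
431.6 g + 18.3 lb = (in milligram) 1 g = 0.001 kg, so 431.6 g = 431.6 * 0.001 = 0.4316 kg. 1 lb = 0.45359237 kg, so 18.3 lb = 18.3 * 0.45359237 = 8.3007404 kg. Sum: 0.4316 + 8.3007404 = 8.7323404 kg. 1 milligram = 1e-06 kg, so 8.7323404 kg = 8.7323404 / 1e-06 = 8732340.4 milligram ≈ 8.732e+06 milligram (4 s.f.). Final answer: 8.732e+06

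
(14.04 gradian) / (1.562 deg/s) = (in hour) 0.002247. Check: 1 gradian = 0.015707963 rad, so 14.04 gradian = 14.04 * 0.015707963 = 0.2205398 rad. 1 deg/s = 0.017453293 rad/s, so 1.562 deg/s = 1.562 * 0.017453293 = 0.027262043 rad/s. Combine: 0.2205398 rad / 0.027262043 rad/s = 8.0896287 s. 1 hour = 3600 s, so 8.0896287 s = 8.0896287 / 3600 = 0.0022471191 hour ≈ 0.002247 hour (4 s.f.).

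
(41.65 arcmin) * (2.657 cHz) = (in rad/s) 1 arcmin = 0.00029088821 rad, so 41.65 arcmin = 41.65 * 0.00029088821 = 0.012115494 rad. 1 cHz = 0.01 Hz, so 2.657 cHz = 2.657 * 0.01 = 0.02657 Hz. Combine: 0.012115494 rad * 0.02657 Hz = 0.00032190867 rad/s. Result: 0.00032190867 rad/s ≈ 0.0003219 rad/s (4 s.f.). Final answer: 0.0003219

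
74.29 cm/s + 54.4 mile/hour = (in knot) 48.72. Check: 1 cm/s = 0.01 m/s, so 74.29 cm/s = 74.29 * 0.01 = 0.7429 m/s. 1 mile/hour = 0.44704 m/s, so 54.4 mile/hour = 54.4 * 0.44704 = 24.318976 m/s. Sum: 0.7429 + 24.318976 = 25.061876 m/s. 1 knot = 0.51444444 m/s, so 25.061876 m/s = 25.061876 / 0.51444444 = 48.71639 knot ≈ 48.72 knot (4 s.f.).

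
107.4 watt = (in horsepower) 107.4 watt = 107.4 W. 1 horsepower = 745.69987 W, so 107.4 W = 107.4 / 745.69987 = 0.14402577 horsepower ≈ 0.144 horsepower (4 s.f.). Final answer: 0.144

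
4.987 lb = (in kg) 2.262. Check: 1 lb = 0.45359237 kg, so 4.987 lb = 4.987 * 0.45359237 = 2.2620651 kg. Result: 2.2620651 kg ≈ 2.262 kg (4 s.f.).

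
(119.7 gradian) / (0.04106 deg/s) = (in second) 2624. Check: 1 gradian = 0.015707963 rad, so 119.7 gradian = 119.7 * 0.015707963 = 1.8802432 rad. 1 deg/s = 0.017453293 rad/s, so 0.04106 deg/s = 0.04106 * 0.017453293 = 0.00071663219 rad/s. Combine: 1.8802432 rad / 0.00071663219 rad/s = 2623.7214 s. 2623.7214 s = 2623.7214 second ≈ 2624 second (4 s.f.).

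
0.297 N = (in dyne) 2.97e+04. Check: 1 dyne = 1e-05 N, so 0.297 N = 0.297 / 1e-05 = 29700 dyne ≈ 2.97e+04 dyne (4 s.f.).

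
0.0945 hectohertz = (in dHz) 1 hectohertz = 100 Hz, so 0.0945 hectohertz = 0.0945 * 100 = 9.45 Hz. 1 dHz = 0.1 Hz, so 9.45 Hz = 9.45 / 0.1 = 94.5 dHz. Final answer: 94.5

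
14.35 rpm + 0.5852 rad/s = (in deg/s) 1 rpm = 0.10471976 rad/s, so 14.35 rpm = 14.35 * 0.10471976 = 1.5027285 rad/s. 0.5852 rad/s is already in rad/s. Sum: 1.5027285 + 0.5852 = 2.0879285 rad/s. 1 deg/s = 0.017453293 rad/s, so 2.0879285 rad/s = 2.0879285 / 0.017453293 = 119.62949 deg/s ≈ 119.6 deg/s (4 s.f.). Final answer: 119.6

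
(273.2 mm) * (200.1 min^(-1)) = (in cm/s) 1 mm = 0.001 m, so 273.2 mm = 273.2 * 0.001 = 0.2732 m. 1 min^(-1) = 0.016666667 Hz, so 200.1 min^(-1) = 200.1 * 0.016666667 = 3.335 Hz. Combine: 0.2732 m * 3.335 Hz = 0.911122 m/s. 1 cm/s = 0.01 m/s, so 0.911122 m/s = 0.911122 / 0.01 = 91.1122 cm/s ≈ 91.11 cm/s (4 s.f.). Final answer: 91.11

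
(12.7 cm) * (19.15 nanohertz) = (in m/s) 1 cm = 0.01 m, so 12.7 cm = 12.7 * 0.01 = 0.127 m. 1 nanohertz = 1e-09 Hz, so 19.15 nanohertz = 19.15 * 1e-09 = 1.915e-08 Hz. Combine: 0.127 m * 1.915e-08 Hz = 2.43205e-09 m/s. Result: 2.43205e-09 m/s ≈ 2.432e-09 m/s (4 s.f.). Final answer: 2.432e-09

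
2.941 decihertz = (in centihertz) 29.41. Check: 1 decihertz = 0.1 Hz, so 2.941 decihertz = 2.941 * 0.1 = 0.2941 Hz. 1 centihertz = 0.01 Hz, so 0.2941 Hz = 0.2941 / 0.01 = 29.41 centihertz.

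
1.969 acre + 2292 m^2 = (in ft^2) 1.104e+05. Check: 1 acre = 4046.8564 m^2, so 1.969 acre = 1.969 * 4046.8564 = 7968.2603 m^2. 2292 m^2 is already in m^2. Sum: 7968.2603 + 2292 = 10260.26 m^2. 1 ft^2 = 0.09290304 m^2, so 10260.26 m^2 = 10260.26 / 0.09290304 = 110440.52 ft^2 ≈ 1.104e+05 ft^2 (4 s.f.).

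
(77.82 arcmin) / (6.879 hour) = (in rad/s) 9.141e-07. Check: 1 arcmin = 0.00029088821 rad, so 77.82 arcmin = 77.82 * 0.00029088821 = 0.02263692 rad. 1 hour = 3600 s, so 6.879 hour = 6.879 * 3600 = 24764.4 s. Combine: 0.02263692 rad / 24764.4 s = 9.1409121e-07 rad/s. Result: 9.1409121e-07 rad/s ≈ 9.141e-07 rad/s (4 s.f.).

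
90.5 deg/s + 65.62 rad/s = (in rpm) 641.7. Check: 1 deg/s = 0.017453293 rad/s, so 90.5 deg/s = 90.5 * 0.017453293 = 1.579523 rad/s. 65.62 rad/s is already in rad/s. Sum: 1.579523 + 65.62 = 67.199523 rad/s. 1 rpm = 0.10471976 rad/s, so 67.199523 rad/s = 67.199523 / 0.10471976 = 641.70818 rpm ≈ 641.7 rpm (4 s.f.).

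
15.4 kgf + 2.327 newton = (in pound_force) 34.47. Check: 1 kgf = 9.80665 N, so 15.4 kgf = 15.4 * 9.80665 = 151.02241 N. 2.327 newton = 2.327 N. Sum: 151.02241 + 2.327 = 153.34941 N. 1 pound_force = 4.4482216 N, so 153.34941 N = 153.34941 / 4.4482216 = 34.474319 pound_force ≈ 34.47 pound_force (4 s.f.).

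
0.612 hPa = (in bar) 0.000612. Check: 1 hPa = 100 Pa, so 0.612 hPa = 0.612 * 100 = 61.2 Pa. 1 bar = 100000 Pa, so 61.2 Pa = 61.2 / 100000 = 0.000612 bar.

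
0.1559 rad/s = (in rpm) 1 rpm = 0.10471976 rad/s, so 0.1559 rad/s = 0.1559 / 0.10471976 = 1.4887353 rpm ≈ 1.489 rpm (4 s.f.). Final answer: 1.489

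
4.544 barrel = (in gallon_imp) 158.9. Check: 1 barrel = 0.15898729 m^3, so 4.544 barrel = 4.544 * 0.15898729 = 0.72243827 m^3. 1 gallon_imp = 0.00454609 m^3, so 0.72243827 m^3 = 0.72243827 / 0.00454609 = 158.9142 gallon_imp ≈ 158.9 gallon_imp (4 s.f.).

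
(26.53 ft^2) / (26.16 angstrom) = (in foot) 1 ft^2 = 0.09290304 m^2, so 26.53 ft^2 = 26.53 * 0.09290304 = 2.4647177 m^2. 1 angstrom = 1e-10 m, so 26.16 angstrom = 26.16 * 1e-10 = 2.616e-09 m. Combine: 2.4647177 m^2 / 2.616e-09 m = 9.4217036e+08 m. 1 foot = 0.3048 m, so 9.4217036e+08 m = 9.4217036e+08 / 0.3048 = 3.0911101e+09 foot ≈ 3.091e+09 foot (4 s.f.). Final answer: 3.091e+09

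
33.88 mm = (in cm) 3.388. Check: 1 mm = 0.001 m, so 33.88 mm = 33.88 * 0.001 = 0.03388 m. 1 cm = 0.01 m, so 0.03388 m = 0.03388 / 0.01 = 3.388 cm.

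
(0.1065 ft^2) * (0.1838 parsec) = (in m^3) 1 ft^2 = 0.09290304 m^2, so 0.1065 ft^2 = 0.1065 * 0.09290304 = 0.0098941738 m^2. 1 parsec = 3.0856776e+16 m, so 0.1838 parsec = 0.1838 * 3.0856776e+16 = 5.6714754e+15 m. Combine: 0.0098941738 m^2 * 5.6714754e+15 m = 5.6114563e+13 m^3. Result: 5.6114563e+13 m^3 ≈ 5.611e+13 m^3 (4 s.f.). Final answer: 5.611e+13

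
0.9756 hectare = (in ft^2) 1.05e+05. Check: 1 hectare = 10000 m^2, so 0.9756 hectare = 0.9756 * 10000 = 9756 m^2. 1 ft^2 = 0.09290304 m^2, so 9756 m^2 = 9756 / 0.09290304 = 105012.71 ft^2 ≈ 1.05e+05 ft^2 (4 s.f.).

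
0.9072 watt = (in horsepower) 0.9072 watt = 0.9072 W. 1 horsepower = 745.69987 W, so 0.9072 W = 0.9072 / 745.69987 = 0.0012165752 horsepower ≈ 0.001217 horsepower (4 s.f.). Final answer: 0.001217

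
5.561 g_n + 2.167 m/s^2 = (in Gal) 5670. Check: 1 g_n = 9.80665 m/s^2, so 5.561 g_n = 5.561 * 9.80665 = 54.534781 m/s^2. 2.167 m/s^2 is already in m/s^2. Sum: 54.534781 + 2.167 = 56.701781 m/s^2. 1 Gal = 0.01 m/s^2, so 56.701781 m/s^2 = 56.701781 / 0.01 = 5670.1781 Gal ≈ 5670 Gal (4 s.f.).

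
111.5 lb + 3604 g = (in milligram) 1 lb = 0.45359237 kg, so 111.5 lb = 111.5 * 0.45359237 = 50.575549 kg. 1 g = 0.001 kg, so 3604 g = 3604 * 0.001 = 3.604 kg. Sum: 50.575549 + 3.604 = 54.179549 kg. 1 milligram = 1e-06 kg, so 54.179549 kg = 54.179549 / 1e-06 = 54179549 milligram ≈ 5.418e+07 milligram (4 s.f.). Final answer: 5.418e+07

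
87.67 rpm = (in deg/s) 1 rpm = 0.10471976 rad/s, so 87.67 rpm = 87.67 * 0.10471976 = 9.1807809 rad/s. 1 deg/s = 0.017453293 rad/s, so 9.1807809 rad/s = 9.1807809 / 0.017453293 = 526.02 deg/s ≈ 526 deg/s (4 s.f.). Final answer: 526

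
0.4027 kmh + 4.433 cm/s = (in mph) 1 kmh = 0.27777778 m/s, so 0.4027 kmh = 0.4027 * 0.27777778 = 0.11186111 m/s. 1 cm/s = 0.01 m/s, so 4.433 cm/s = 4.433 * 0.01 = 0.04433 m/s. Sum: 0.11186111 + 0.04433 = 0.15619111 m/s. 1 mph = 0.44704 m/s, so 0.15619111 m/s = 0.15619111 / 0.44704 = 0.34938956 mph ≈ 0.3494 mph (4 s.f.). Final answer: 0.3494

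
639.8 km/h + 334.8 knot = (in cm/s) 3.5e+04. Check: 1 km/h = 0.27777778 m/s, so 639.8 km/h = 639.8 * 0.27777778 = 177.72222 m/s. 1 knot = 0.51444444 m/s, so 334.8 knot = 334.8 * 0.51444444 = 172.236 m/s. Sum: 177.72222 + 172.236 = 349.95822 m/s. 1 cm/s = 0.01 m/s, so 349.95822 m/s = 349.95822 / 0.01 = 34995.822 cm/s ≈ 3.5e+04 cm/s (4 s.f.).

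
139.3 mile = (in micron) 2.242e+11. Check: 1 mile = 1609.344 m, so 139.3 mile = 139.3 * 1609.344 = 224181.62 m. 1 micron = 1e-06 m, so 224181.62 m = 224181.62 / 1e-06 = 2.2418162e+11 micron ≈ 2.242e+11 micron (4 s.f.).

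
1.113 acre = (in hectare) 1 acre = 4046.8564 m^2, so 1.113 acre = 1.113 * 4046.8564 = 4504.1512 m^2. 1 hectare = 10000 m^2, so 4504.1512 m^2 = 4504.1512 / 10000 = 0.45041512 hectare ≈ 0.4504 hectare (4 s.f.). Final answer: 0.4504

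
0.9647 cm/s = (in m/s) 0.009647. Check: 1 cm/s = 0.01 m/s, so 0.9647 cm/s = 0.9647 * 0.01 = 0.009647 m/s. Result: 0.009647 m/s.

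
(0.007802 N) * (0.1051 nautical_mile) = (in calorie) 0.007802 N is already in N. 1 nautical_mile = 1852 m, so 0.1051 nautical_mile = 0.1051 * 1852 = 194.6452 m. Combine: 0.007802 N * 194.6452 m = 1.5186219 J. 1 calorie = 4.184 J, so 1.5186219 J = 1.5186219 / 4.184 = 0.36295933 calorie ≈ 0.363 calorie (4 s.f.). Final answer: 0.363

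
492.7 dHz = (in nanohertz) 4.927e+10. Check: 1 dHz = 0.1 Hz, so 492.7 dHz = 492.7 * 0.1 = 49.27 Hz. 1 nanohertz = 1e-09 Hz, so 49.27 Hz = 49.27 / 1e-09 = 4.927e+10 nanohertz.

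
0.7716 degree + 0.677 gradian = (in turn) 0.003836. Check: 1 degree = 0.017453293 rad, so 0.7716 degree = 0.7716 * 0.017453293 = 0.013466961 rad. 1 gradian = 0.015707963 rad, so 0.677 gradian = 0.677 * 0.015707963 = 0.010634291 rad. Sum: 0.013466961 + 0.010634291 = 0.024101252 rad. 1 turn = 6.2831853 rad, so 0.024101252 rad = 0.024101252 / 6.2831853 = 0.0038358333 turn ≈ 0.003836 turn (4 s.f.).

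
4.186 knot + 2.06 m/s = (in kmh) 15.17. Check: 1 knot = 0.51444444 m/s, so 4.186 knot = 4.186 * 0.51444444 = 2.1534644 m/s. 2.06 m/s is already in m/s. Sum: 2.1534644 + 2.06 = 4.2134644 m/s. 1 kmh = 0.27777778 m/s, so 4.2134644 m/s = 4.2134644 / 0.27777778 = 15.168472 kmh ≈ 15.17 kmh (4 s.f.).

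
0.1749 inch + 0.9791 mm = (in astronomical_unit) 3.624e-14. Check: 1 inch = 0.0254 m, so 0.1749 inch = 0.1749 * 0.0254 = 0.00444246 m. 1 mm = 0.001 m, so 0.9791 mm = 0.9791 * 0.001 = 0.0009791 m. Sum: 0.00444246 + 0.0009791 = 0.00542156 m. 1 astronomical_unit = 1.4959787e+11 m, so 0.00542156 m = 0.00542156 / 1.4959787e+11 = 3.624089e-14 astronomical_unit ≈ 3.624e-14 astronomical_unit (4 s.f.).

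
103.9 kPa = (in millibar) 1039. Check: 1 kPa = 1000 Pa, so 103.9 kPa = 103.9 * 1000 = 103900 Pa. 1 millibar = 100 Pa, so 103900 Pa = 103900 / 100 = 1039 millibar.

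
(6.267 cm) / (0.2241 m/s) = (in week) 1 cm = 0.01 m, so 6.267 cm = 6.267 * 0.01 = 0.06267 m. 0.2241 m/s is already in m/s. Combine: 0.06267 m / 0.2241 m/s = 0.27965194 s. 1 week = 604800 s, so 0.27965194 s = 0.27965194 / 604800 = 4.6238747e-07 week ≈ 4.624e-07 week (4 s.f.). Final answer: 4.624e-07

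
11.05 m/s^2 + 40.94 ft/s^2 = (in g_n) 2.399. Check: 11.05 m/s^2 is already in m/s^2. 1 ft/s^2 = 0.3048 m/s^2, so 40.94 ft/s^2 = 40.94 * 0.3048 = 12.478512 m/s^2. Sum: 11.05 + 12.478512 = 23.528512 m/s^2. 1 g_n = 9.80665 m/s^2, so 23.528512 m/s^2 = 23.528512 / 9.80665 = 2.3992405 g_n ≈ 2.399 g_n (4 s.f.).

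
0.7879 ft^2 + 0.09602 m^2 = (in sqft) 1 ft^2 = 0.09290304 m^2, so 0.7879 ft^2 = 0.7879 * 0.09290304 = 0.073198305 m^2. 0.09602 m^2 is already in m^2. Sum: 0.073198305 + 0.09602 = 0.16921831 m^2. 1 sqft = 0.09290304 m^2, so 0.16921831 m^2 = 0.16921831 / 0.09290304 = 1.8214507 sqft ≈ 1.821 sqft (4 s.f.). Final answer: 1.821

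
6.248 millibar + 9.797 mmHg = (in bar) 1 millibar = 100 Pa, so 6.248 millibar = 6.248 * 100 = 624.8 Pa. 1 mmHg = 133.32237 Pa, so 9.797 mmHg = 9.797 * 133.32237 = 1306.1592 Pa. Sum: 624.8 + 1306.1592 = 1930.9592 Pa. 1 bar = 100000 Pa, so 1930.9592 Pa = 1930.9592 / 100000 = 0.019309592 bar ≈ 0.01931 bar (4 s.f.). Final answer: 0.01931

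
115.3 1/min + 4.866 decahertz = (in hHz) 1 1/min = 0.016666667 Hz, so 115.3 1/min = 115.3 * 0.016666667 = 1.9216667 Hz. 1 decahertz = 10 Hz, so 4.866 decahertz = 4.866 * 10 = 48.66 Hz. Sum: 1.9216667 + 48.66 = 50.581667 Hz. 1 hHz = 100 Hz, so 50.581667 Hz = 50.581667 / 100 = 0.50581667 hHz ≈ 0.5058 hHz (4 s.f.). Final answer: 0.5058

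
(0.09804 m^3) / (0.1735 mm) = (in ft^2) 6082. Check: 0.09804 m^3 is already in m^3. 1 mm = 0.001 m, so 0.1735 mm = 0.1735 * 0.001 = 0.0001735 m. Combine: 0.09804 m^3 / 0.0001735 m = 565.07205 m^2. 1 ft^2 = 0.09290304 m^2, so 565.07205 m^2 = 565.07205 / 0.09290304 = 6082.3849 ft^2 ≈ 6082 ft^2 (4 s.f.).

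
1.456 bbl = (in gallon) 1 bbl = 0.15898729 m^3, so 1.456 bbl = 1.456 * 0.15898729 = 0.2314855 m^3. 1 gallon = 0.0037854118 m^3, so 0.2314855 m^3 = 0.2314855 / 0.0037854118 = 61.152 gallon ≈ 61.15 gallon (4 s.f.). Final answer: 61.15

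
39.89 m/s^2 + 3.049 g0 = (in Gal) 39.89 m/s^2 is already in m/s^2. 1 g0 = 9.80665 m/s^2, so 3.049 g0 = 3.049 * 9.80665 = 29.900476 m/s^2. Sum: 39.89 + 29.900476 = 69.790476 m/s^2. 1 Gal = 0.01 m/s^2, so 69.790476 m/s^2 = 69.790476 / 0.01 = 6979.0476 Gal ≈ 6979 Gal (4 s.f.). Final answer: 6979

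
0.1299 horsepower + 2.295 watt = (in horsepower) 1 horsepower = 745.69987 W, so 0.1299 horsepower = 0.1299 * 745.69987 = 96.866413 W. 2.295 watt = 2.295 W. Sum: 96.866413 + 2.295 = 99.161413 W. 1 horsepower = 745.69987 W, so 99.161413 W = 99.161413 / 745.69987 = 0.13297765 horsepower ≈ 0.133 horsepower (4 s.f.). Final answer: 0.133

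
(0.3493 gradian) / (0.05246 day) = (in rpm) 1.156e-05. Check: 1 gradian = 0.015707963 rad, so 0.3493 gradian = 0.3493 * 0.015707963 = 0.0054867916 rad. 1 day = 86400 s, so 0.05246 day = 0.05246 * 86400 = 4532.544 s. Combine: 0.0054867916 rad / 4532.544 s = 1.2105324e-06 rad/s. 1 rpm = 0.10471976 rad/s, so 1.2105324e-06 rad/s = 1.2105324e-06 / 0.10471976 = 1.1559733e-05 rpm ≈ 1.156e-05 rpm (4 s.f.).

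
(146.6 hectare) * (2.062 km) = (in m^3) 1 hectare = 10000 m^2, so 146.6 hectare = 146.6 * 10000 = 1466000 m^2. 1 km = 1000 m, so 2.062 km = 2.062 * 1000 = 2062 m. Combine: 1466000 m^2 * 2062 m = 3.022892e+09 m^3. Result: 3.022892e+09 m^3 ≈ 3.023e+09 m^3 (4 s.f.). Final answer: 3.023e+09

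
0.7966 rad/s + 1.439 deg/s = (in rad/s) 0.8217. Check: 0.7966 rad/s is already in rad/s. 1 deg/s = 0.017453293 rad/s, so 1.439 deg/s = 1.439 * 0.017453293 = 0.025115288 rad/s. Sum: 0.7966 + 0.025115288 = 0.82171529 rad/s. Result: 0.82171529 rad/s ≈ 0.8217 rad/s (4 s.f.).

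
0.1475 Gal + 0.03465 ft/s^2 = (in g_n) 0.001227. Check: 1 Gal = 0.01 m/s^2, so 0.1475 Gal = 0.1475 * 0.01 = 0.001475 m/s^2. 1 ft/s^2 = 0.3048 m/s^2, so 0.03465 ft/s^2 = 0.03465 * 0.3048 = 0.01056132 m/s^2. Sum: 0.001475 + 0.01056132 = 0.01203632 m/s^2. 1 g_n = 9.80665 m/s^2, so 0.01203632 m/s^2 = 0.01203632 / 9.80665 = 0.0012273631 g_n ≈ 0.001227 g_n (4 s.f.).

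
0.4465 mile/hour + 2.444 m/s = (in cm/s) 1 mile/hour = 0.44704 m/s, so 0.4465 mile/hour = 0.4465 * 0.44704 = 0.19960336 m/s. 2.444 m/s is already in m/s. Sum: 0.19960336 + 2.444 = 2.6436034 m/s. 1 cm/s = 0.01 m/s, so 2.6436034 m/s = 2.6436034 / 0.01 = 264.36034 cm/s ≈ 264.4 cm/s (4 s.f.). Final answer: 264.4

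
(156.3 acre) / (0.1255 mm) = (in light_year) 1 acre = 4046.8564 m^2, so 156.3 acre = 156.3 * 4046.8564 = 632523.66 m^2. 1 mm = 0.001 m, so 0.1255 mm = 0.1255 * 0.001 = 0.0001255 m. Combine: 632523.66 m^2 / 0.0001255 m = 5.0400292e+09 m. 1 light_year = 9.4607305e+15 m, so 5.0400292e+09 m = 5.0400292e+09 / 9.4607305e+15 = 5.327315e-07 light_year ≈ 5.327e-07 light_year (4 s.f.). Final answer: 5.327e-07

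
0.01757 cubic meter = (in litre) 17.57. Check: 0.01757 cubic meter = 0.01757 m^3. 1 litre = 0.001 m^3, so 0.01757 m^3 = 0.01757 / 0.001 = 17.57 litre.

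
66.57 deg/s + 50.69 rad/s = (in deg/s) 1 deg/s = 0.017453293 rad/s, so 66.57 deg/s = 66.57 * 0.017453293 = 1.1618657 rad/s. 50.69 rad/s is already in rad/s. Sum: 1.1618657 + 50.69 = 51.851866 rad/s. 1 deg/s = 0.017453293 rad/s, so 51.851866 rad/s = 51.851866 / 0.017453293 = 2970.8931 deg/s ≈ 2971 deg/s (4 s.f.). Final answer: 2971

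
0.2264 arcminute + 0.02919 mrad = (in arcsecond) 19.6. Check: 1 arcminute = 0.00029088821 rad, so 0.2264 arcminute = 0.2264 * 0.00029088821 = 6.585709e-05 rad. 1 mrad = 0.001 rad, so 0.02919 mrad = 0.02919 * 0.001 = 2.919e-05 rad. Sum: 6.585709e-05 + 2.919e-05 = 9.504709e-05 rad. 1 arcsecond = 4.8481368e-06 rad, so 9.504709e-05 rad = 9.504709e-05 / 4.8481368e-06 = 19.60487 arcsecond ≈ 19.6 arcsecond (4 s.f.).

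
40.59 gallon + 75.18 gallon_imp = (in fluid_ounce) 1.675e+04. Check: 1 gallon = 0.0037854118 m^3, so 40.59 gallon = 40.59 * 0.0037854118 = 0.15364986 m^3. 1 gallon_imp = 0.00454609 m^3, so 75.18 gallon_imp = 75.18 * 0.00454609 = 0.34177505 m^3. Sum: 0.15364986 + 0.34177505 = 0.49542491 m^3. 1 fluid_ounce = 2.957353e-05 m^3, so 0.49542491 m^3 = 0.49542491 / 2.957353e-05 = 16752.309 fluid_ounce ≈ 1.675e+04 fluid_ounce (4 s.f.).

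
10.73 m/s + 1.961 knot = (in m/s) 10.73 m/s is already in m/s. 1 knot = 0.51444444 m/s, so 1.961 knot = 1.961 * 0.51444444 = 1.0088256 m/s. Sum: 10.73 + 1.0088256 = 11.738826 m/s. Result: 11.738826 m/s ≈ 11.74 m/s (4 s.f.). Final answer: 11.74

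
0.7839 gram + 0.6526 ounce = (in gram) 19.28. Check: 1 gram = 0.001 kg, so 0.7839 gram = 0.7839 * 0.001 = 0.0007839 kg. 1 ounce = 0.028349523 kg, so 0.6526 ounce = 0.6526 * 0.028349523 = 0.018500899 kg. Sum: 0.0007839 + 0.018500899 = 0.019284799 kg. 1 gram = 0.001 kg, so 0.019284799 kg = 0.019284799 / 0.001 = 19.284799 gram ≈ 19.28 gram (4 s.f.).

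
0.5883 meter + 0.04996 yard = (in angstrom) 0.5883 meter = 0.5883 m. 1 yard = 0.9144 m, so 0.04996 yard = 0.04996 * 0.9144 = 0.045683424 m. Sum: 0.5883 + 0.045683424 = 0.63398342 m. 1 angstrom = 1e-10 m, so 0.63398342 m = 0.63398342 / 1e-10 = 6.3398342e+09 angstrom ≈ 6.34e+09 angstrom (4 s.f.). Final answer: 6.34e+09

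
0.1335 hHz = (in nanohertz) 1.335e+10. Check: 1 hHz = 100 Hz, so 0.1335 hHz = 0.1335 * 100 = 13.35 Hz. 1 nanohertz = 1e-09 Hz, so 13.35 Hz = 13.35 / 1e-09 = 1.335e+10 nanohertz.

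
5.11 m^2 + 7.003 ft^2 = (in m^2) 5.761. Check: 5.11 m^2 is already in m^2. 1 ft^2 = 0.09290304 m^2, so 7.003 ft^2 = 7.003 * 0.09290304 = 0.65059999 m^2. Sum: 5.11 + 0.65059999 = 5.7606 m^2. Result: 5.7606 m^2 ≈ 5.761 m^2 (4 s.f.).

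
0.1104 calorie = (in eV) 1 calorie = 4.184 J, so 0.1104 calorie = 0.1104 * 4.184 = 0.4619136 J. 1 eV = 1.6021766e-19 J, so 0.4619136 J = 0.4619136 / 1.6021766e-19 = 2.8830379e+18 eV ≈ 2.883e+18 eV (4 s.f.). Final answer: 2.883e+18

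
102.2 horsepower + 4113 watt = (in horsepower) 1 horsepower = 745.69987 W, so 102.2 horsepower = 102.2 * 745.69987 = 76210.527 W. 4113 watt = 4113 W. Sum: 76210.527 + 4113 = 80323.527 W. 1 horsepower = 745.69987 W, so 80323.527 W = 80323.527 / 745.69987 = 107.71562 horsepower ≈ 107.7 horsepower (4 s.f.). Final answer: 107.7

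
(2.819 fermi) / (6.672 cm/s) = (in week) 6.986e-20. Check: 1 fermi = 1e-15 m, so 2.819 fermi = 2.819 * 1e-15 = 2.819e-15 m. 1 cm/s = 0.01 m/s, so 6.672 cm/s = 6.672 * 0.01 = 0.06672 m/s. Combine: 2.819e-15 m / 0.06672 m/s = 4.2251199e-14 s. 1 week = 604800 s, so 4.2251199e-14 s = 4.2251199e-14 / 604800 = 6.9859787e-20 week ≈ 6.986e-20 week (4 s.f.).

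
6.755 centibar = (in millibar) 67.55. Check: 1 centibar = 1000 Pa, so 6.755 centibar = 6.755 * 1000 = 6755 Pa. 1 millibar = 100 Pa, so 6755 Pa = 6755 / 100 = 67.55 millibar.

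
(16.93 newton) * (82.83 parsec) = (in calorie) 16.93 newton = 16.93 N. 1 parsec = 3.0856776e+16 m, so 82.83 parsec = 82.83 * 3.0856776e+16 = 2.5558667e+18 m. Combine: 16.93 N * 2.5558667e+18 m = 4.3270824e+19 J. 1 calorie = 4.184 J, so 4.3270824e+19 J = 4.3270824e+19 / 4.184 = 1.0341975e+19 calorie ≈ 1.034e+19 calorie (4 s.f.). Final answer: 1.034e+19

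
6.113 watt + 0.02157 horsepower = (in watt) 6.113 watt = 6.113 W. 1 horsepower = 745.69987 W, so 0.02157 horsepower = 0.02157 * 745.69987 = 16.084746 W. Sum: 6.113 + 16.084746 = 22.197746 W. 22.197746 W = 22.197746 watt ≈ 22.2 watt (4 s.f.). Final answer: 22.2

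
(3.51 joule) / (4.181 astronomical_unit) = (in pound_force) 3.51 joule = 3.51 J. 1 astronomical_unit = 1.4959787e+11 m, so 4.181 astronomical_unit = 4.181 * 1.4959787e+11 = 6.254687e+11 m. Combine: 3.51 J / 6.254687e+11 m = 5.6117916e-12 N. 1 pound_force = 4.4482216 N, so 5.6117916e-12 N = 5.6117916e-12 / 4.4482216 = 1.2615809e-12 pound_force ≈ 1.262e-12 pound_force (4 s.f.). Final answer: 1.262e-12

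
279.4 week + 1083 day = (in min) 4.376e+06. Check: 1 week = 604800 s, so 279.4 week = 279.4 * 604800 = 1.6898112e+08 s. 1 day = 86400 s, so 1083 day = 1083 * 86400 = 93571200 s. Sum: 1.6898112e+08 + 93571200 = 2.6255232e+08 s. 1 min = 60 s, so 2.6255232e+08 s = 2.6255232e+08 / 60 = 4375872 min ≈ 4.376e+06 min (4 s.f.).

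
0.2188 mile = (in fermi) 1 mile = 1609.344 m, so 0.2188 mile = 0.2188 * 1609.344 = 352.12447 m. 1 fermi = 1e-15 m, so 352.12447 m = 352.12447 / 1e-15 = 3.5212447e+17 fermi ≈ 3.521e+17 fermi (4 s.f.). Final answer: 3.521e+17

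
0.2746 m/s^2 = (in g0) 1 g0 = 9.80665 m/s^2, so 0.2746 m/s^2 = 0.2746 / 9.80665 = 0.028001407 g0 ≈ 0.028 g0 (4 s.f.). Final answer: 0.028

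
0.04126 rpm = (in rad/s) 0.004321. Check: 1 rpm = 0.10471976 rad/s, so 0.04126 rpm = 0.04126 * 0.10471976 = 0.0043207371 rad/s. Result: 0.0043207371 rad/s ≈ 0.004321 rad/s (4 s.f.).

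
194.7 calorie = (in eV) 1 calorie = 4.184 J, so 194.7 calorie = 194.7 * 4.184 = 814.6248 J. 1 eV = 1.6021766e-19 J, so 814.6248 J = 814.6248 / 1.6021766e-19 = 5.0844881e+21 eV ≈ 5.084e+21 eV (4 s.f.). Final answer: 5.084e+21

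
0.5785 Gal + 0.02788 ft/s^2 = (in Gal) 1.428. Check: 1 Gal = 0.01 m/s^2, so 0.5785 Gal = 0.5785 * 0.01 = 0.005785 m/s^2. 1 ft/s^2 = 0.3048 m/s^2, so 0.02788 ft/s^2 = 0.02788 * 0.3048 = 0.008497824 m/s^2. Sum: 0.005785 + 0.008497824 = 0.014282824 m/s^2. 1 Gal = 0.01 m/s^2, so 0.014282824 m/s^2 = 0.014282824 / 0.01 = 1.4282824 Gal ≈ 1.428 Gal (4 s.f.).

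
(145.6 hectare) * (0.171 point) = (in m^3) 1 hectare = 10000 m^2, so 145.6 hectare = 145.6 * 10000 = 1456000 m^2. 1 point = 0.00035277778 m, so 0.171 point = 0.171 * 0.00035277778 = 6.0325e-05 m. Combine: 1456000 m^2 * 6.0325e-05 m = 87.8332 m^3. Result: 87.8332 m^3 ≈ 87.83 m^3 (4 s.f.). Final answer: 87.83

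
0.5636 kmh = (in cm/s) 15.66. Check: 1 kmh = 0.27777778 m/s, so 0.5636 kmh = 0.5636 * 0.27777778 = 0.15655556 m/s. 1 cm/s = 0.01 m/s, so 0.15655556 m/s = 0.15655556 / 0.01 = 15.655556 cm/s ≈ 15.66 cm/s (4 s.f.).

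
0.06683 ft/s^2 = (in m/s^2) 0.02037. Check: 1 ft/s^2 = 0.3048 m/s^2, so 0.06683 ft/s^2 = 0.06683 * 0.3048 = 0.020369784 m/s^2. Result: 0.020369784 m/s^2 ≈ 0.02037 m/s^2 (4 s.f.).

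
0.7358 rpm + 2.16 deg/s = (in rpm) 1.096. Check: 1 rpm = 0.10471976 rad/s, so 0.7358 rpm = 0.7358 * 0.10471976 = 0.077052796 rad/s. 1 deg/s = 0.017453293 rad/s, so 2.16 deg/s = 2.16 * 0.017453293 = 0.037699112 rad/s. Sum: 0.077052796 + 0.037699112 = 0.11475191 rad/s. 1 rpm = 0.10471976 rad/s, so 0.11475191 rad/s = 0.11475191 / 0.10471976 = 1.0958 rpm ≈ 1.096 rpm (4 s.f.).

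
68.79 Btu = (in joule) 1 Btu = 1055.0559 J, so 68.79 Btu = 68.79 * 1055.0559 = 72577.292 J. 72577.292 J = 72577.292 joule ≈ 7.258e+04 joule (4 s.f.). Final answer: 7.258e+04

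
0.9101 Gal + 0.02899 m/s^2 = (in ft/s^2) 0.125. Check: 1 Gal = 0.01 m/s^2, so 0.9101 Gal = 0.9101 * 0.01 = 0.009101 m/s^2. 0.02899 m/s^2 is already in m/s^2. Sum: 0.009101 + 0.02899 = 0.038091 m/s^2. 1 ft/s^2 = 0.3048 m/s^2, so 0.038091 m/s^2 = 0.038091 / 0.3048 = 0.12497047 ft/s^2 ≈ 0.125 ft/s^2 (4 s.f.).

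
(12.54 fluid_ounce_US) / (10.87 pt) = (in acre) 2.39e-05. Check: 1 fluid_ounce_US = 2.957353e-05 m^3, so 12.54 fluid_ounce_US = 12.54 * 2.957353e-05 = 0.00037085206 m^3. 1 pt = 0.00035277778 m, so 10.87 pt = 10.87 * 0.00035277778 = 0.0038346944 m. Combine: 0.00037085206 m^3 / 0.0038346944 m = 0.096709677 m^2. 1 acre = 4046.8564 m^2, so 0.096709677 m^2 = 0.096709677 / 4046.8564 = 2.3897482e-05 acre ≈ 2.39e-05 acre (4 s.f.).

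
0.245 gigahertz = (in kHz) 1 gigahertz = 1e+09 Hz, so 0.245 gigahertz = 0.245 * 1e+09 = 2.45e+08 Hz. 1 kHz = 1000 Hz, so 2.45e+08 Hz = 2.45e+08 / 1000 = 245000 kHz ≈ 2.45e+05 kHz (4 s.f.). Final answer: 2.45e+05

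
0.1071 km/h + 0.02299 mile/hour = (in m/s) 0.04003. Check: 1 km/h = 0.27777778 m/s, so 0.1071 km/h = 0.1071 * 0.27777778 = 0.02975 m/s. 1 mile/hour = 0.44704 m/s, so 0.02299 mile/hour = 0.02299 * 0.44704 = 0.01027745 m/s. Sum: 0.02975 + 0.01027745 = 0.04002745 m/s. Result: 0.04002745 m/s ≈ 0.04003 m/s (4 s.f.).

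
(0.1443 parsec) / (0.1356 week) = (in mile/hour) 1.215e+11. Check: 1 parsec = 3.0856776e+16 m, so 0.1443 parsec = 0.1443 * 3.0856776e+16 = 4.4526328e+15 m. 1 week = 604800 s, so 0.1356 week = 0.1356 * 604800 = 82010.88 s. Combine: 4.4526328e+15 m / 82010.88 s = 5.4293196e+10 m/s. 1 mile/hour = 0.44704 m/s, so 5.4293196e+10 m/s = 5.4293196e+10 / 0.44704 = 1.2145042e+11 mile/hour ≈ 1.215e+11 mile/hour (4 s.f.).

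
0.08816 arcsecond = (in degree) 1 arcsecond = 4.8481368e-06 rad, so 0.08816 arcsecond = 0.08816 * 4.8481368e-06 = 4.2741174e-07 rad. 1 degree = 0.017453293 rad, so 4.2741174e-07 rad = 4.2741174e-07 / 0.017453293 = 2.4488889e-05 degree ≈ 2.449e-05 degree (4 s.f.). Final answer: 2.449e-05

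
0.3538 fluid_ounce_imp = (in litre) 1 fluid_ounce_imp = 2.8413063e-05 m^3, so 0.3538 fluid_ounce_imp = 0.3538 * 2.8413063e-05 = 1.0052542e-05 m^3. 1 litre = 0.001 m^3, so 1.0052542e-05 m^3 = 1.0052542e-05 / 0.001 = 0.010052542 litre ≈ 0.01005 litre (4 s.f.). Final answer: 0.01005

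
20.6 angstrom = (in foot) 1 angstrom = 1e-10 m, so 20.6 angstrom = 20.6 * 1e-10 = 2.06e-09 m. 1 foot = 0.3048 m, so 2.06e-09 m = 2.06e-09 / 0.3048 = 6.7585302e-09 foot ≈ 6.759e-09 foot (4 s.f.). Final answer: 6.759e-09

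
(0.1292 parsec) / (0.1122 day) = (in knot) 7.994e+11. Check: 1 parsec = 3.0856776e+16 m, so 0.1292 parsec = 0.1292 * 3.0856776e+16 = 3.9866954e+15 m. 1 day = 86400 s, so 0.1122 day = 0.1122 * 86400 = 9694.08 s. Combine: 3.9866954e+15 m / 9694.08 s = 4.1125052e+11 m/s. 1 knot = 0.51444444 m/s, so 4.1125052e+11 m/s = 4.1125052e+11 / 0.51444444 = 7.9940706e+11 knot ≈ 7.994e+11 knot (4 s.f.).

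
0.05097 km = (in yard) 1 km = 1000 m, so 0.05097 km = 0.05097 * 1000 = 50.97 m. 1 yard = 0.9144 m, so 50.97 m = 50.97 / 0.9144 = 55.74147 yard ≈ 55.74 yard (4 s.f.). Final answer: 55.74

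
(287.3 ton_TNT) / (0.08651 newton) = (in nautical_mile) 7.503e+09. Check: 1 ton_TNT = 4.184e+09 J, so 287.3 ton_TNT = 287.3 * 4.184e+09 = 1.2020632e+12 J. 0.08651 newton = 0.08651 N. Combine: 1.2020632e+12 J / 0.08651 N = 1.3895078e+13 m. 1 nautical_mile = 1852 m, so 1.3895078e+13 m = 1.3895078e+13 / 1852 = 7.5027419e+09 nautical_mile ≈ 7.503e+09 nautical_mile (4 s.f.).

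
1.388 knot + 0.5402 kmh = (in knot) 1.68. Check: 1 knot = 0.51444444 m/s, so 1.388 knot = 1.388 * 0.51444444 = 0.71404889 m/s. 1 kmh = 0.27777778 m/s, so 0.5402 kmh = 0.5402 * 0.27777778 = 0.15005556 m/s. Sum: 0.71404889 + 0.15005556 = 0.86410444 m/s. 1 knot = 0.51444444 m/s, so 0.86410444 m/s = 0.86410444 / 0.51444444 = 1.6796847 knot ≈ 1.68 knot (4 s.f.).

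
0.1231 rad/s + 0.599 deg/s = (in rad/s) 0.1336. Check: 0.1231 rad/s is already in rad/s. 1 deg/s = 0.017453293 rad/s, so 0.599 deg/s = 0.599 * 0.017453293 = 0.010454522 rad/s. Sum: 0.1231 + 0.010454522 = 0.13355452 rad/s. Result: 0.13355452 rad/s ≈ 0.1336 rad/s (4 s.f.).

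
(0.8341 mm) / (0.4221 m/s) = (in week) 1 mm = 0.001 m, so 0.8341 mm = 0.8341 * 0.001 = 0.0008341 m. 0.4221 m/s is already in m/s. Combine: 0.0008341 m / 0.4221 m/s = 0.001976072 s. 1 week = 604800 s, so 0.001976072 s = 0.001976072 / 604800 = 3.2673148e-09 week ≈ 3.267e-09 week (4 s.f.). Final answer: 3.267e-09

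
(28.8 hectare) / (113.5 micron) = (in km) 1 hectare = 10000 m^2, so 28.8 hectare = 28.8 * 10000 = 288000 m^2. 1 micron = 1e-06 m, so 113.5 micron = 113.5 * 1e-06 = 0.0001135 m. Combine: 288000 m^2 / 0.0001135 m = 2.5374449e+09 m. 1 km = 1000 m, so 2.5374449e+09 m = 2.5374449e+09 / 1000 = 2537444.9 km ≈ 2.537e+06 km (4 s.f.). Final answer: 2.537e+06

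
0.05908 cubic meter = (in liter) 59.08. Check: 0.05908 cubic meter = 0.05908 m^3. 1 liter = 0.001 m^3, so 0.05908 m^3 = 0.05908 / 0.001 = 59.08 liter.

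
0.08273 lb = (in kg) 1 lb = 0.45359237 kg, so 0.08273 lb = 0.08273 * 0.45359237 = 0.037525697 kg. Result: 0.037525697 kg ≈ 0.03753 kg (4 s.f.). Final answer: 0.03753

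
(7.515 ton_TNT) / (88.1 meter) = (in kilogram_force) 1 ton_TNT = 4.184e+09 J, so 7.515 ton_TNT = 7.515 * 4.184e+09 = 3.144276e+10 J. 88.1 meter = 88.1 m. Combine: 3.144276e+10 J / 88.1 m = 3.5689852e+08 N. 1 kilogram_force = 9.80665 N, so 3.5689852e+08 N = 3.5689852e+08 / 9.80665 = 36393521 kilogram_force ≈ 3.639e+07 kilogram_force (4 s.f.). Final answer: 3.639e+07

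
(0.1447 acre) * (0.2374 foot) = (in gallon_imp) 9321. Check: 1 acre = 4046.8564 m^2, so 0.1447 acre = 0.1447 * 4046.8564 = 585.58012 m^2. 1 foot = 0.3048 m, so 0.2374 foot = 0.2374 * 0.3048 = 0.07235952 m. Combine: 585.58012 m^2 * 0.07235952 m = 42.372297 m^3. 1 gallon_imp = 0.00454609 m^3, so 42.372297 m^3 = 42.372297 / 0.00454609 = 9320.6023 gallon_imp ≈ 9321 gallon_imp (4 s.f.).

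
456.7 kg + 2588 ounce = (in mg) 456.7 kg is already in kg. 1 ounce = 0.028349523 kg, so 2588 ounce = 2588 * 0.028349523 = 73.368566 kg. Sum: 456.7 + 73.368566 = 530.06857 kg. 1 mg = 1e-06 kg, so 530.06857 kg = 530.06857 / 1e-06 = 5.3006857e+08 mg ≈ 5.301e+08 mg (4 s.f.). Final answer: 5.301e+08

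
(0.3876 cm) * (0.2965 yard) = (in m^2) 0.001051. Check: 1 cm = 0.01 m, so 0.3876 cm = 0.3876 * 0.01 = 0.003876 m. 1 yard = 0.9144 m, so 0.2965 yard = 0.2965 * 0.9144 = 0.2711196 m. Combine: 0.003876 m * 0.2711196 m = 0.0010508596 m^2. Result: 0.0010508596 m^2 ≈ 0.001051 m^2 (4 s.f.).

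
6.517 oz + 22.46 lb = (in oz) 365.9. Check: 1 oz = 0.028349523 kg, so 6.517 oz = 6.517 * 0.028349523 = 0.18475384 kg. 1 lb = 0.45359237 kg, so 22.46 lb = 22.46 * 0.45359237 = 10.187685 kg. Sum: 0.18475384 + 10.187685 = 10.372438 kg. 1 oz = 0.028349523 kg, so 10.372438 kg = 10.372438 / 0.028349523 = 365.877 oz ≈ 365.9 oz (4 s.f.).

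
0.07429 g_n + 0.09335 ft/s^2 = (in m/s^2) 0.757. Check: 1 g_n = 9.80665 m/s^2, so 0.07429 g_n = 0.07429 * 9.80665 = 0.72853603 m/s^2. 1 ft/s^2 = 0.3048 m/s^2, so 0.09335 ft/s^2 = 0.09335 * 0.3048 = 0.02845308 m/s^2. Sum: 0.72853603 + 0.02845308 = 0.75698911 m/s^2. Result: 0.75698911 m/s^2 ≈ 0.757 m/s^2 (4 s.f.).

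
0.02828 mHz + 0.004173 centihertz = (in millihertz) 1 mHz = 0.001 Hz, so 0.02828 mHz = 0.02828 * 0.001 = 2.828e-05 Hz. 1 centihertz = 0.01 Hz, so 0.004173 centihertz = 0.004173 * 0.01 = 4.173e-05 Hz. Sum: 2.828e-05 + 4.173e-05 = 7.001e-05 Hz. 1 millihertz = 0.001 Hz, so 7.001e-05 Hz = 7.001e-05 / 0.001 = 0.07001 millihertz. Final answer: 0.07001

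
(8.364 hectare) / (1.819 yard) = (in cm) 5.029e+06. Check: 1 hectare = 10000 m^2, so 8.364 hectare = 8.364 * 10000 = 83640 m^2. 1 yard = 0.9144 m, so 1.819 yard = 1.819 * 0.9144 = 1.6632936 m. Combine: 83640 m^2 / 1.6632936 m = 50285.77 m. 1 cm = 0.01 m, so 50285.77 m = 50285.77 / 0.01 = 5028577 cm ≈ 5.029e+06 cm (4 s.f.).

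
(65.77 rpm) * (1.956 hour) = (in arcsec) 1 rpm = 0.10471976 rad/s, so 65.77 rpm = 65.77 * 0.10471976 = 6.8874183 rad/s. 1 hour = 3600 s, so 1.956 hour = 1.956 * 3600 = 7041.6 s. Combine: 6.8874183 rad/s * 7041.6 s = 48498.445 rad. 1 arcsec = 4.8481368e-06 rad, so 48498.445 rad = 48498.445 / 4.8481368e-06 = 1.0003522e+10 arcsec ≈ 1e+10 arcsec (4 s.f.). Final answer: 1e+10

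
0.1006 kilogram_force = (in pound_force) 0.2218. Check: 1 kilogram_force = 9.80665 N, so 0.1006 kilogram_force = 0.1006 * 9.80665 = 0.98654899 N. 1 pound_force = 4.4482216 N, so 0.98654899 N = 0.98654899 / 4.4482216 = 0.22178504 pound_force ≈ 0.2218 pound_force (4 s.f.).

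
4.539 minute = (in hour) 1 minute = 60 s, so 4.539 minute = 4.539 * 60 = 272.34 s. 1 hour = 3600 s, so 272.34 s = 272.34 / 3600 = 0.07565 hour. Final answer: 0.07565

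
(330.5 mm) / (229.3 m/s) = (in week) 2.383e-09. Check: 1 mm = 0.001 m, so 330.5 mm = 330.5 * 0.001 = 0.3305 m. 229.3 m/s is already in m/s. Combine: 0.3305 m / 229.3 m/s = 0.0014413432 s. 1 week = 604800 s, so 0.0014413432 s = 0.0014413432 / 604800 = 2.3831733e-09 week ≈ 2.383e-09 week (4 s.f.).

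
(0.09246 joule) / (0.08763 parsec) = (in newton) 0.09246 joule = 0.09246 J. 1 parsec = 3.0856776e+16 m, so 0.08763 parsec = 0.08763 * 3.0856776e+16 = 2.7039793e+15 m. Combine: 0.09246 J / 2.7039793e+15 m = 3.4194049e-17 N. 3.4194049e-17 N = 3.4194049e-17 newton ≈ 3.419e-17 newton (4 s.f.). Final answer: 3.419e-17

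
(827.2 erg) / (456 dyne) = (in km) 1 erg = 1e-07 J, so 827.2 erg = 827.2 * 1e-07 = 8.272e-05 J. 1 dyne = 1e-05 N, so 456 dyne = 456 * 1e-05 = 0.00456 N. Combine: 8.272e-05 J / 0.00456 N = 0.018140351 m. 1 km = 1000 m, so 0.018140351 m = 0.018140351 / 1000 = 1.8140351e-05 km ≈ 1.814e-05 km (4 s.f.). Final answer: 1.814e-05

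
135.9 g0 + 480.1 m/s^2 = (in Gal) 1 g0 = 9.80665 m/s^2, so 135.9 g0 = 135.9 * 9.80665 = 1332.7237 m/s^2. 480.1 m/s^2 is already in m/s^2. Sum: 1332.7237 + 480.1 = 1812.8237 m/s^2. 1 Gal = 0.01 m/s^2, so 1812.8237 m/s^2 = 1812.8237 / 0.01 = 181282.37 Gal ≈ 1.813e+05 Gal (4 s.f.). Final answer: 1.813e+05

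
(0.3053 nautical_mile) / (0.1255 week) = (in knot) 1 nautical_mile = 1852 m, so 0.3053 nautical_mile = 0.3053 * 1852 = 565.4156 m. 1 week = 604800 s, so 0.1255 week = 0.1255 * 604800 = 75902.4 s. Combine: 565.4156 m / 75902.4 s = 0.0074492453 m/s. 1 knot = 0.51444444 m/s, so 0.0074492453 m/s = 0.0074492453 / 0.51444444 = 0.014480175 knot ≈ 0.01448 knot (4 s.f.). Final answer: 0.01448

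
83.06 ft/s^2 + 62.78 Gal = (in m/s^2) 25.94. Check: 1 ft/s^2 = 0.3048 m/s^2, so 83.06 ft/s^2 = 83.06 * 0.3048 = 25.316688 m/s^2. 1 Gal = 0.01 m/s^2, so 62.78 Gal = 62.78 * 0.01 = 0.6278 m/s^2. Sum: 25.316688 + 0.6278 = 25.944488 m/s^2. Result: 25.944488 m/s^2 ≈ 25.94 m/s^2 (4 s.f.).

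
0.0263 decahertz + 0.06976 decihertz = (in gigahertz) 2.7e-10. Check: 1 decahertz = 10 Hz, so 0.0263 decahertz = 0.0263 * 10 = 0.263 Hz. 1 decihertz = 0.1 Hz, so 0.06976 decihertz = 0.06976 * 0.1 = 0.006976 Hz. Sum: 0.263 + 0.006976 = 0.269976 Hz. 1 gigahertz = 1e+09 Hz, so 0.269976 Hz = 0.269976 / 1e+09 = 2.69976e-10 gigahertz ≈ 2.7e-10 gigahertz (4 s.f.).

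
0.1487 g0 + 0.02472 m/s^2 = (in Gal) 1 g0 = 9.80665 m/s^2, so 0.1487 g0 = 0.1487 * 9.80665 = 1.4582489 m/s^2. 0.02472 m/s^2 is already in m/s^2. Sum: 1.4582489 + 0.02472 = 1.4829689 m/s^2. 1 Gal = 0.01 m/s^2, so 1.4829689 m/s^2 = 1.4829689 / 0.01 = 148.29689 Gal ≈ 148.3 Gal (4 s.f.). Final answer: 148.3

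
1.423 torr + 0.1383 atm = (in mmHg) 106.5. Check: 1 torr = 133.32237 Pa, so 1.423 torr = 1.423 * 133.32237 = 189.71773 Pa. 1 atm = 101325 Pa, so 0.1383 atm = 0.1383 * 101325 = 14013.248 Pa. Sum: 189.71773 + 14013.248 = 14202.965 Pa. 1 mmHg = 133.32237 Pa, so 14202.965 Pa = 14202.965 / 133.32237 = 106.531 mmHg ≈ 106.5 mmHg (4 s.f.).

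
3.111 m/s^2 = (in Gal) 311.1. Check: 1 Gal = 0.01 m/s^2, so 3.111 m/s^2 = 3.111 / 0.01 = 311.1 Gal.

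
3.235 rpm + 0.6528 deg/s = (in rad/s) 1 rpm = 0.10471976 rad/s, so 3.235 rpm = 3.235 * 0.10471976 = 0.33876841 rad/s. 1 deg/s = 0.017453293 rad/s, so 0.6528 deg/s = 0.6528 * 0.017453293 = 0.011393509 rad/s. Sum: 0.33876841 + 0.011393509 = 0.35016192 rad/s. Result: 0.35016192 rad/s ≈ 0.3502 rad/s (4 s.f.). Final answer: 0.3502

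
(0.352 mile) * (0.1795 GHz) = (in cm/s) 1 mile = 1609.344 m, so 0.352 mile = 0.352 * 1609.344 = 566.48909 m. 1 GHz = 1e+09 Hz, so 0.1795 GHz = 0.1795 * 1e+09 = 1.795e+08 Hz. Combine: 566.48909 m * 1.795e+08 Hz = 1.0168479e+11 m/s. 1 cm/s = 0.01 m/s, so 1.0168479e+11 m/s = 1.0168479e+11 / 0.01 = 1.0168479e+13 cm/s ≈ 1.017e+13 cm/s (4 s.f.). Final answer: 1.017e+13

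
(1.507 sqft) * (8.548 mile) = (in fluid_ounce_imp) 1 sqft = 0.09290304 m^2, so 1.507 sqft = 1.507 * 0.09290304 = 0.14000488 m^2. 1 mile = 1609.344 m, so 8.548 mile = 8.548 * 1609.344 = 13756.673 m. Combine: 0.14000488 m^2 * 13756.673 m = 1926.0013 m^3. 1 fluid_ounce_imp = 2.8413063e-05 m^3, so 1926.0013 m^3 = 1926.0013 / 2.8413063e-05 = 67785769 fluid_ounce_imp ≈ 6.779e+07 fluid_ounce_imp (4 s.f.). Final answer: 6.779e+07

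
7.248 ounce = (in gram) 205.5. Check: 1 ounce = 0.028349523 kg, so 7.248 ounce = 7.248 * 0.028349523 = 0.20547734 kg. 1 gram = 0.001 kg, so 0.20547734 kg = 0.20547734 / 0.001 = 205.47734 gram ≈ 205.5 gram (4 s.f.).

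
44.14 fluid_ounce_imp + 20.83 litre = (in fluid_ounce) 746.8. Check: 1 fluid_ounce_imp = 2.8413063e-05 m^3, so 44.14 fluid_ounce_imp = 44.14 * 2.8413063e-05 = 0.0012541526 m^3. 1 litre = 0.001 m^3, so 20.83 litre = 20.83 * 0.001 = 0.02083 m^3. Sum: 0.0012541526 + 0.02083 = 0.022084153 m^3. 1 fluid_ounce = 2.957353e-05 m^3, so 0.022084153 m^3 = 0.022084153 / 2.957353e-05 = 746.75404 fluid_ounce ≈ 746.8 fluid_ounce (4 s.f.).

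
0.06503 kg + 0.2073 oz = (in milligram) 0.06503 kg is already in kg. 1 oz = 0.028349523 kg, so 0.2073 oz = 0.2073 * 0.028349523 = 0.0058768561 kg. Sum: 0.06503 + 0.0058768561 = 0.070906856 kg. 1 milligram = 1e-06 kg, so 0.070906856 kg = 0.070906856 / 1e-06 = 70906.856 milligram ≈ 7.091e+04 milligram (4 s.f.). Final answer: 7.091e+04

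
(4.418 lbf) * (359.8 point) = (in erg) 2.494e+07. Check: 1 lbf = 4.4482216 N, so 4.418 lbf = 4.418 * 4.4482216 = 19.652243 N. 1 point = 0.00035277778 m, so 359.8 point = 359.8 * 0.00035277778 = 0.12692944 m. Combine: 19.652243 N * 0.12692944 m = 2.4944483 J. 1 erg = 1e-07 J, so 2.4944483 J = 2.4944483 / 1e-07 = 24944483 erg ≈ 2.494e+07 erg (4 s.f.).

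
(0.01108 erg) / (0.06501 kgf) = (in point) 4.926e-06. Check: 1 erg = 1e-07 J, so 0.01108 erg = 0.01108 * 1e-07 = 1.108e-09 J. 1 kgf = 9.80665 N, so 0.06501 kgf = 0.06501 * 9.80665 = 0.63753032 N. Combine: 1.108e-09 J / 0.63753032 N = 1.7379566e-09 m. 1 point = 0.00035277778 m, so 1.7379566e-09 m = 1.7379566e-09 / 0.00035277778 = 4.9264911e-06 point ≈ 4.926e-06 point (4 s.f.).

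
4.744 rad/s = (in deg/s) 271.8. Check: 1 deg/s = 0.017453293 rad/s, so 4.744 rad/s = 4.744 / 0.017453293 = 271.81118 deg/s ≈ 271.8 deg/s (4 s.f.).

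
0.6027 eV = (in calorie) 1 eV = 1.6021766e-19 J, so 0.6027 eV = 0.6027 * 1.6021766e-19 = 9.6563186e-20 J. 1 calorie = 4.184 J, so 9.6563186e-20 J = 9.6563186e-20 / 4.184 = 2.3079155e-20 calorie ≈ 2.308e-20 calorie (4 s.f.). Final answer: 2.308e-20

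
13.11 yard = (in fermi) 1.199e+16. Check: 1 yard = 0.9144 m, so 13.11 yard = 13.11 * 0.9144 = 11.987784 m. 1 fermi = 1e-15 m, so 11.987784 m = 11.987784 / 1e-15 = 1.1987784e+16 fermi ≈ 1.199e+16 fermi (4 s.f.).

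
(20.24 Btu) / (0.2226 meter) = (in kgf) 1 Btu = 1055.0559 J, so 20.24 Btu = 20.24 * 1055.0559 = 21354.33 J. 0.2226 meter = 0.2226 m. Combine: 21354.33 J / 0.2226 m = 95931.404 N. 1 kgf = 9.80665 N, so 95931.404 N = 95931.404 / 9.80665 = 9782.2808 kgf ≈ 9782 kgf (4 s.f.). Final answer: 9782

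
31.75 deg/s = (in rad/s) 0.5541. Check: 1 deg/s = 0.017453293 rad/s, so 31.75 deg/s = 31.75 * 0.017453293 = 0.55414204 rad/s. Result: 0.55414204 rad/s ≈ 0.5541 rad/s (4 s.f.).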